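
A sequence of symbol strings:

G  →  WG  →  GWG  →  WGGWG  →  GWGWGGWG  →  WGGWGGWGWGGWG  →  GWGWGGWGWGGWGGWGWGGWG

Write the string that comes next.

Each term (from the third on) is the two preceding terms concatenated in order: term 3 = G·WG = GWG.
So term 8 is WGGWGGWGWGGWG·GWGWGGWGWGGWGGWGWGGWG.

WGGWGGWGWGGWGGWGWGGWGWGGWGGWGWGGWG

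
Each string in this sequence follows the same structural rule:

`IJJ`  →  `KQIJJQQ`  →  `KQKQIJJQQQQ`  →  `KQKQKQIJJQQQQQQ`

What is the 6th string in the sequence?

KQKQKQKQKQIJJQQQQQQQQQQ

Each term wraps the previous one in KQ on the left and QQ on the right.
From KQKQKQIJJQQQQQQ, 2 further steps: KQKQKQIJJQQQQQQ → KQKQKQKQIJJQQQQQQQQ → (answer).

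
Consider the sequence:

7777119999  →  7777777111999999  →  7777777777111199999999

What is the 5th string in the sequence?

Term n consists of 3n+1 7's, followed by n+1 1's, followed by 2n+2 9's (n = 1, 2, …).
Setting n = 5 gives 16, 6, 12 characters in each block.

7777777777777777111111999999999999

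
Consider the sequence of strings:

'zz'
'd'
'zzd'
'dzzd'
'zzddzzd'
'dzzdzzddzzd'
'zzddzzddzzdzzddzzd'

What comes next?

This is a Fibonacci-style word recurrence s(k) = s(k−2)·s(k−1): e.g. zz·d = zzd.
Continuing: dzzdzzddzzd · zzddzzddzzdzzddzzd gives term 8.

dzzdzzddzzdzzddzzddzzdzzddzzd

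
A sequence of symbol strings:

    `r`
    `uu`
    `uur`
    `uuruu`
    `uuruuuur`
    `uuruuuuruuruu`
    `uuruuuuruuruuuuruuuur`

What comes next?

uuruuuuruuruuuuruuuuruuruuuuruuruu

This is a Fibonacci-style word recurrence s(k) = s(k−1)·s(k−2): e.g. uu·r = uur.
The next term joins uuruuuuruuruuuuruuuur and uuruuuuruuruu.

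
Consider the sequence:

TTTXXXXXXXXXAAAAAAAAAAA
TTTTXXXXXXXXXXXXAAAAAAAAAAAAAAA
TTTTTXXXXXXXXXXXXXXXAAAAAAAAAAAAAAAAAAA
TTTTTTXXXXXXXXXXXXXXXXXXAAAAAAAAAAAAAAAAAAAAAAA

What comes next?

TTTTTTTXXXXXXXXXXXXXXXXXXXXXAAAAAAAAAAAAAAAAAAAAAAAAAAA

Reading off run lengths: T runs 3, 4, 5, 6; X runs 9, 12, 15, 18; A runs 11, 15, 19, 23 — each is linear in n, where the shown terms are n = 3, 4, 5, 6.
At n = 7 the blocks have lengths 7, 21, 27.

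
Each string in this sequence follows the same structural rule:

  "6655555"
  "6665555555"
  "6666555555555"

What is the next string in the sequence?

The n-th term is n 6's then 2n+1 5's, where the shown terms are n = 2, 3, 4.
Setting n = 5 gives 5, 11 characters in each block.

6666655555555555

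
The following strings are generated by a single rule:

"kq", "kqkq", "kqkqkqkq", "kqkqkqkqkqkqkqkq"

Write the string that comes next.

s(k+1) = s(k)·s(k) — each term doubles the last.
Doubling kqkqkqkqkqkqkqkq:

kqkqkqkqkqkqkqkqkqkqkqkqkqkqkqkq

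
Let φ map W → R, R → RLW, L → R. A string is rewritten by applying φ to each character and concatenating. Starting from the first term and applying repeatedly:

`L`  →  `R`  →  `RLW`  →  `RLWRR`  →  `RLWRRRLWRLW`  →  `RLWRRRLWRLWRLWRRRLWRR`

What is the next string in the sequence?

Replace each of the 21 characters of RLWRRRLWRLWRLWRRRLWRR in place — RLW R R RLW RLW RLW R R RLW R R RLW R R RLW RLW RLW R R RLW RLW — and concatenate.

RLWRRRLWRLWRLWRRRLWRRRLWRRRLWRLWRLWRRRLWRLW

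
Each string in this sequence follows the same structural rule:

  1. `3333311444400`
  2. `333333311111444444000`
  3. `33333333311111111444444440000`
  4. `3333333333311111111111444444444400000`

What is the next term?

Each string has the form 3^{2n+3} 1^{3n-1} 4^{2n+2} 0^{n+1} (n = 1, 2, …).
Setting n = 5 gives 13, 14, 12, 6 characters in each block.

333333333333311111111111111444444444444000000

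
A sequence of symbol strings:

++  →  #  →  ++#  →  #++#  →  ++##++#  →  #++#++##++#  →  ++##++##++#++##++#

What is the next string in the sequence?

From term 3 onward, concatenate the second-to-last term with the last: ++·# = ++#, #·++# = #++#, …
The next term joins #++#++##++# and ++##++##++#++##++#.

#++#++##++#++##++##++#++##++#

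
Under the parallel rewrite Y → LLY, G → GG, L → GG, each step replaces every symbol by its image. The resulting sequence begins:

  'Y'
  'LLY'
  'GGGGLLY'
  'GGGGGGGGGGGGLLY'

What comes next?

Replace each of the 15 characters of GGGGGGGGGGGGLLY in place — GG GG GG GG GG GG GG GG GG GG GG GG GG GG LLY — and concatenate.

GGGGGGGGGGGGGGGGGGGGGGGGGGGGLLY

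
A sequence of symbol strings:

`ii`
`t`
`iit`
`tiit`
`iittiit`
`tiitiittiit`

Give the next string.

iittiittiitiittiit

This is a Fibonacci-style word recurrence s(k) = s(k−2)·s(k−1): e.g. ii·t = iit.
So term 7 is iittiit·tiitiittiit.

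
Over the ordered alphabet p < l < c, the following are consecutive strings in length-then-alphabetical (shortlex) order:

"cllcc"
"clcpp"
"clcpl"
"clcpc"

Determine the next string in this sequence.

Find the rightmost character of clcpc below c, bump it to the next letter, and reset everything to its right to p.

clclp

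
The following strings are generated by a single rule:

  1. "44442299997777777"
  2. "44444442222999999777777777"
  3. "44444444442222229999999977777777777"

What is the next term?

Each string has the form 4^{3n-2} 2^{2n-2} 9^{2n} 7^{2n+3}, where the shown terms are n = 2, 3, 4.
For the next term, n = 5, so the run lengths are 13, 8, 10, 13.

44444444444442222222299999999997777777777777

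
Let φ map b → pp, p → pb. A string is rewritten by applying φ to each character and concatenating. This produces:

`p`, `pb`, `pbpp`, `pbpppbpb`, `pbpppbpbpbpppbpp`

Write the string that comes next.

pbpppbpbpbpppbpppbpppbpbpbpppbpb

Replace each of the 16 characters of pbpppbpbpbpppbpp in place — pb pp pb pb pb pp pb pp pb pp pb pb pb pp pb pb — and concatenate.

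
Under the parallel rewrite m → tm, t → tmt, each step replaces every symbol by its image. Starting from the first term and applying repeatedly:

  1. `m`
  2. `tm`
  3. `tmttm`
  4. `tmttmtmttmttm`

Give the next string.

tmttmtmttmttmtmttmtmttmttmtmttmttm

Replace each of the 13 characters of tmttmtmttmttm in place — tmt tm tmt tmt tm tmt tm tmt tmt tm tmt tmt tm — and concatenate.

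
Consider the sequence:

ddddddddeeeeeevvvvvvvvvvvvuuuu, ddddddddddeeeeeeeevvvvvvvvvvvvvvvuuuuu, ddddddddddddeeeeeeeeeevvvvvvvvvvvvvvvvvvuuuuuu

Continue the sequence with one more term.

Each string has the form d^{2n+2} e^{2n} v^{3n+3} u^{n+1}, where the shown terms are n = 3, 4, 5.
At n = 6 the blocks have lengths 14, 12, 21, 7.

ddddddddddddddeeeeeeeeeeeevvvvvvvvvvvvvvvvvvvvvuuuuuuu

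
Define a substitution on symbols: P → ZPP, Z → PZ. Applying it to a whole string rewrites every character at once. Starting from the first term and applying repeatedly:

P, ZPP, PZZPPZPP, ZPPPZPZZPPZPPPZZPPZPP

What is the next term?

Rewriting the 21 symbols of ZPPPZPZZPPZPPPZZPPZPP one by one yields PZ ZPP ZPP ZPP PZ ZPP PZ PZ ZPP ZPP PZ ZPP ZPP ZPP PZ PZ ZPP ZPP PZ ZPP ZPP; concatenated:

PZZPPZPPZPPPZZPPPZPZZPPZPPPZZPPZPPZPPPZPZZPPZPPPZZPPZPP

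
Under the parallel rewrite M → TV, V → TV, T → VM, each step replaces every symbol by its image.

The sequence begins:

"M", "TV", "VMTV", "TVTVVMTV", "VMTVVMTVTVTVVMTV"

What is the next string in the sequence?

Applying the rule to each of the 16 symbols of VMTVVMTVTVTVVMTV gives the pieces TV TV VM TV TV TV VM TV VM TV VM TV TV TV VM TV, which concatenate to the answer.

TVTVVMTVTVTVVMTVVMTVVMTVTVTVVMTV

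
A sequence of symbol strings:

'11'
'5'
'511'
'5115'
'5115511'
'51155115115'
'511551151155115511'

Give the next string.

From term 3 onward, concatenate the last term with the second-to-last: 5·11 = 511, 511·5 = 5115, …
So term 8 is 511551151155115511·51155115115.

51155115115511551151155115115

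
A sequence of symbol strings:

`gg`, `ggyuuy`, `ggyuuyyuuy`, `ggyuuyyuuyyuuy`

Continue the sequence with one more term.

ggyuuyyuuyyuuyyuuy

The strings grow by a fixed suffix yuuy each time.
So the next term is ggyuuyyuuyyuuy·yuuy.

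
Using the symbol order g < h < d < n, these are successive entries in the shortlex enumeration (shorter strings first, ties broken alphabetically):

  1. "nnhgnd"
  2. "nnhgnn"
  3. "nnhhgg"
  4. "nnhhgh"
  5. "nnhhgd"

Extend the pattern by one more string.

The successor of nnhhgd increments the rightmost position that isn't already n and resets every position after it to g.

nnhhgn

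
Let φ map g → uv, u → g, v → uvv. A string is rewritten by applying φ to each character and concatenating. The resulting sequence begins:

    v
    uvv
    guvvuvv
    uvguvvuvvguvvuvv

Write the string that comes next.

φ(uvguvvuvvguvvuvv) expands symbol-by-symbol to g uvv uv g uvv uvv g uvv uvv uv g uvv uvv g uvv uvv; joining the 16 pieces gives the next term.

guvvuvguvvuvvguvvuvvuvguvvuvvguvvuvv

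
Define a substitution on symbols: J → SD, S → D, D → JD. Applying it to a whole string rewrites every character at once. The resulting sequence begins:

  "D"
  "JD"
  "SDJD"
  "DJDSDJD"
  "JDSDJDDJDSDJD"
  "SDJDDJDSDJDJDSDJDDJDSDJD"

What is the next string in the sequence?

DJDSDJDJDSDJDDJDSDJDSDJDDJDSDJDJDSDJDDJDSDJD

Replace each of the 24 characters of SDJDDJDSDJDJDSDJDDJDSDJD in place — D JD SD JD JD SD JD D JD SD JD SD JD D JD SD JD JD SD JD D JD SD JD — and concatenate.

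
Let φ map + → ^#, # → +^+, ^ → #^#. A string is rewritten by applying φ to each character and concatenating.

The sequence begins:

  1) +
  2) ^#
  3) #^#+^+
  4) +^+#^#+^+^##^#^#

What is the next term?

Rewriting the 16 symbols of +^+#^#+^+^##^#^# one by one yields ^# #^# ^# +^+ #^# +^+ ^# #^# ^# #^# +^+ +^+ #^# +^+ #^# +^+; concatenated:

^##^#^#+^+#^#+^+^##^#^##^#+^++^+#^#+^+#^#+^+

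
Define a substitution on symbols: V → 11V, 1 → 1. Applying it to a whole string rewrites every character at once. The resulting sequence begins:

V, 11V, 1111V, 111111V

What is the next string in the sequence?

Rewriting each symbol of 111111V: 1→1, 1→1, 1→1, 1→1, 1→1, 1→1, V→11V, which concatenates to 1 1 1 1 1 1 11V.

11111111V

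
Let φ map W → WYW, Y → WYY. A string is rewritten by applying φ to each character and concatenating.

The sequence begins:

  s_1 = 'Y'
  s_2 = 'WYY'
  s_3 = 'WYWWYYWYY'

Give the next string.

Expanding WYWWYYWYY: W→WYW, Y→WYY, W→WYW, W→WYW, Y→WYY, Y→WYY, W→WYW, Y→WYY, Y→WYY. Concatenated: WYW WYY WYW WYW WYY WYY WYW WYY WYY.

WYWWYYWYWWYWWYYWYYWYWWYYWYY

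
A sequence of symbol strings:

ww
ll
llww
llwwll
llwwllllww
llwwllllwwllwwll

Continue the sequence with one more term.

Each term (from the third on) is the previous term followed by the one before it: term 3 = ll·ww = llww.
The next term joins llwwllllwwllwwll and llwwllllww.

llwwllllwwllwwllllwwllllww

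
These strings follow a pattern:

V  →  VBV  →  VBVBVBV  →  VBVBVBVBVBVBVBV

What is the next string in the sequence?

VBVBVBVBVBVBVBVBVBVBVBVBVBVBVBV

Each string is two copies of the previous one joined by 'B'.
So the next term is two copies of VBVBVBVBVBVBVBV with 'B' between the halves.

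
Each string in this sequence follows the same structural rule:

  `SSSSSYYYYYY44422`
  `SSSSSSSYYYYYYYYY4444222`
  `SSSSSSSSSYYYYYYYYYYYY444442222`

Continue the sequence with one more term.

The n-th term is 2n+1 S's then 3n Y's then n+1 4's then n 2's, where the shown terms are n = 2, 3, 4.
At n = 5 the blocks have lengths 11, 15, 6, 5.

SSSSSSSSSSSYYYYYYYYYYYYYYY44444422222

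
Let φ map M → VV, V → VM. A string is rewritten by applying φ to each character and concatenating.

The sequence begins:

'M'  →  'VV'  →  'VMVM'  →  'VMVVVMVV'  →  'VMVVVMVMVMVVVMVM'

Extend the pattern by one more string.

Rewriting the 16 symbols of VMVVVMVMVMVVVMVM one by one yields VM VV VM VM VM VV VM VV VM VV VM VM VM VV VM VV; concatenated:

VMVVVMVMVMVVVMVVVMVVVMVMVMVVVMVV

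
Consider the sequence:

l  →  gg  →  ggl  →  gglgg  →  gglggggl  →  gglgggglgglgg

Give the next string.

gglgggglgglgggglggggl

From term 3 onward, concatenate the last term with the second-to-last: gg·l = ggl, ggl·gg = gglgg, …
So term 7 is gglgggglgglgg·gglggggl.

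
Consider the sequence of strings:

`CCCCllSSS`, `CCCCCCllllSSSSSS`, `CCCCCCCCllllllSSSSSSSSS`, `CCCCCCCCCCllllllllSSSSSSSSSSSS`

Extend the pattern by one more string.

Term n consists of 2n+2 C's, followed by 2n l's, followed by 3n S's (n = 1, 2, …).
For the next term, n = 5, so the run lengths are 12, 10, 15.

CCCCCCCCCCCCllllllllllSSSSSSSSSSSSSSS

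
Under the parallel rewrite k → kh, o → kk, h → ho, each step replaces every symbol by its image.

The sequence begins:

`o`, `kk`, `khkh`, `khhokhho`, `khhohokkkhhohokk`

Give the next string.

Replace each of the 16 characters of khhohokkkhhohokk in place — kh ho ho kk ho kk kh kh kh ho ho kk ho kk kh kh — and concatenate.

khhohokkhokkkhkhkhhohokkhokkkhkh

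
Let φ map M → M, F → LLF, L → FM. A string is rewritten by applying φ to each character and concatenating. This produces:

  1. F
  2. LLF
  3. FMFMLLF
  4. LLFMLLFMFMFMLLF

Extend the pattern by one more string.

Replace each of the 15 characters of LLFMLLFMFMFMLLF in place — FM FM LLF M FM FM LLF M LLF M LLF M FM FM LLF — and concatenate.

FMFMLLFMFMFMLLFMLLFMLLFMFMFMLLF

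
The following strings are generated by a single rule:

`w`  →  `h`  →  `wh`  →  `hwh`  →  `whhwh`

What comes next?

This is a Fibonacci-style word recurrence s(k) = s(k−2)·s(k−1): e.g. w·h = wh.
Continuing: hwh · whhwh gives term 6.

hwhwhhwh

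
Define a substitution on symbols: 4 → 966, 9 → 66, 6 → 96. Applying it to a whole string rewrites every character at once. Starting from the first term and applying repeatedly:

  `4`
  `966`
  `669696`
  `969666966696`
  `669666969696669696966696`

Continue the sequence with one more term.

969666969696669666966696969666966696669696966696

φ(669666969696669696966696) expands symbol-by-symbol to 96 96 66 96 96 96 66 96 66 96 66 96 96 96 66 96 66 96 66 96 96 96 66 96; joining the 24 pieces gives the next term.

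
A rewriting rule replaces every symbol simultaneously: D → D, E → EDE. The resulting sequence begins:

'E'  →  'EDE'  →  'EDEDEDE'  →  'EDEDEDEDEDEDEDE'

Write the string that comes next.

EDEDEDEDEDEDEDEDEDEDEDEDEDEDEDE

Applying the rule to each of the 15 symbols of EDEDEDEDEDEDEDE gives the pieces EDE D EDE D EDE D EDE D EDE D EDE D EDE D EDE, which concatenate to the answer.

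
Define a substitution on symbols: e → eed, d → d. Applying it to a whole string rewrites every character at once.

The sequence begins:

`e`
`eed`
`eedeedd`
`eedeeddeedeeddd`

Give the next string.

Replace each of the 15 characters of eedeeddeedeeddd in place — eed eed d eed eed d d eed eed d eed eed d d d — and concatenate.

eedeeddeedeedddeedeeddeedeedddd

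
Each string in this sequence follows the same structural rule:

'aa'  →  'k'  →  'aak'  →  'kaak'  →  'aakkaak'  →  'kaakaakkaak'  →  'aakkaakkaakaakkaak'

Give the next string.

Each term (from the third on) is the two preceding terms concatenated in order: term 3 = aa·k = aak.
The next term joins kaakaakkaak and aakkaakkaakaakkaak.

kaakaakkaakaakkaakkaakaakkaak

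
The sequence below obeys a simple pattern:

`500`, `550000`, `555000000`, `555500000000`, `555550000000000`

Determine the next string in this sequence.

Each string has the form 5^{n} 0^{2n} (n = 1, 2, …).
Setting n = 6 gives 6, 12 characters in each block.

555555000000000000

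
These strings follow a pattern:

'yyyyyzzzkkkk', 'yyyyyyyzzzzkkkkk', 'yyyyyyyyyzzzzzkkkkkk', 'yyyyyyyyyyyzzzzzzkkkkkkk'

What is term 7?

yyyyyyyyyyyyyyyyyzzzzzzzzzkkkkkkkkkk

Reading off run lengths: y runs 5, 7, 9, 11; z runs 3, 4, 5, 6; k runs 4, 5, 6, 7 — each is linear in n, where the shown terms are n = 3, 4, 5, 6.
Setting n = 9 gives 17, 9, 10 characters in each block.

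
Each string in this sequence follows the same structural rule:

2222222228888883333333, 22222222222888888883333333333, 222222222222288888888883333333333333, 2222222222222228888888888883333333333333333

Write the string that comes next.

Reading off run lengths: 2 runs 9, 11, 13, 15; 8 runs 6, 8, 10, 12; 3 runs 7, 10, 13, 16 — each is linear in n, where the shown terms are n = 3, 4, 5, 6.
Setting n = 7 gives 17, 14, 19 characters in each block.

22222222222222222888888888888883333333333333333333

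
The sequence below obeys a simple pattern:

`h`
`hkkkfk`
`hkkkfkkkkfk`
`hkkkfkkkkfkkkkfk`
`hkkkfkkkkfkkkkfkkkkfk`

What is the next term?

hkkkfkkkkfkkkkfkkkkfkkkkfk

Every step adds kkkfk to the end: s(k+1) = s(k)·kkkfk.
So the next term is hkkkfkkkkfkkkkfkkkkfk·kkkfk.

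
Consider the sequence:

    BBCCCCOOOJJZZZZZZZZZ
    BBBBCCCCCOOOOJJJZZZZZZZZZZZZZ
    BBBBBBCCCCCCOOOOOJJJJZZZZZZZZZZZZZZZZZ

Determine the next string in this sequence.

Reading off run lengths: B runs 2, 4, 6; C runs 4, 5, 6; O runs 3, 4, 5; J runs 2, 3, 4; Z runs 9, 13, 17 — each is linear in n, where the shown terms are n = 2, 3, 4.
At n = 5 the blocks have lengths 8, 7, 6, 5, 21.

BBBBBBBBCCCCCCCOOOOOOJJJJJZZZZZZZZZZZZZZZZZZZZZ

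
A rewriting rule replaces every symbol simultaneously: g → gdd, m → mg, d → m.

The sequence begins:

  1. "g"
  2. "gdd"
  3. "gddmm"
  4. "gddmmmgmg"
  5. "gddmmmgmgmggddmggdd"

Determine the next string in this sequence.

gddmmmgmgmggddmggddmggddgddmmmggddgddmm

Applying the rule to each of the 19 symbols of gddmmmgmgmggddmggdd gives the pieces gdd m m mg mg mg gdd mg gdd mg gdd gdd m m mg gdd gdd m m, which concatenate to the answer.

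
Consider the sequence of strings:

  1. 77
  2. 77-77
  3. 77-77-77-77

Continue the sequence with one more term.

77-77-77-77-77-77-77-77

Each string is two copies of the previous one joined by '-'.
So the next term is two copies of 77-77-77-77 with '-' between the halves.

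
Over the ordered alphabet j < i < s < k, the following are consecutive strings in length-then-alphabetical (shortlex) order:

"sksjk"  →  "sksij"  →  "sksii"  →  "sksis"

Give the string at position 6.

Advancing 2 positions from sksis through sksis → sksik reaches term 6.

skssj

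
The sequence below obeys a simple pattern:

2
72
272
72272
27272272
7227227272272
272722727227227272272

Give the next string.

From term 3 onward, concatenate the second-to-last term with the last: 2·72 = 272, 72·272 = 72272, …
So term 8 is 7227227272272·272722727227227272272.

7227227272272272722727227227272272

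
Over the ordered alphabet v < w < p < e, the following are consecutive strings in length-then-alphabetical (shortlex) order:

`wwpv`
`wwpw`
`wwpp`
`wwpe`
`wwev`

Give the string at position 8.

Continuing the enumeration 3 steps past wwev: wwev → wwew → wwep → (answer).

wwee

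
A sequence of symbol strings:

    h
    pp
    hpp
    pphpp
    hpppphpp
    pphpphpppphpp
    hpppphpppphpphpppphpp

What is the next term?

This is a Fibonacci-style word recurrence s(k) = s(k−2)·s(k−1): e.g. h·pp = hpp.
Continuing: pphpphpppphpp · hpppphpppphpphpppphpp gives term 8.

pphpphpppphpphpppphpppphpphpppphpp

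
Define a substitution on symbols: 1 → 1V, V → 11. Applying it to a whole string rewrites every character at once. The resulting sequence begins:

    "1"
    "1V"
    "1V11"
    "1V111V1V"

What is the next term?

1V111V1V1V111V11

Expanding 1V111V1V: 1→1V, V→11, 1→1V, 1→1V, 1→1V, V→11, 1→1V, V→11. Concatenated: 1V 11 1V 1V 1V 11 1V 11.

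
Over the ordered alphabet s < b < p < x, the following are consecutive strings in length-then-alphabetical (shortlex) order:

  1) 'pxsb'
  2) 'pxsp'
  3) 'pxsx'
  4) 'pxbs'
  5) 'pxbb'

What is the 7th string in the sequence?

Stepping forward 2 times from pxbb: pxbb → pxbp, then the target.

pxbx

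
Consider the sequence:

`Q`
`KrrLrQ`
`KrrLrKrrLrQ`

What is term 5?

KrrLrKrrLrKrrLrKrrLrQ

The strings grow by a fixed prefix KrrLr each time.
From KrrLrKrrLrQ, 2 further steps: KrrLrKrrLrQ → KrrLrKrrLrKrrLrQ → (answer).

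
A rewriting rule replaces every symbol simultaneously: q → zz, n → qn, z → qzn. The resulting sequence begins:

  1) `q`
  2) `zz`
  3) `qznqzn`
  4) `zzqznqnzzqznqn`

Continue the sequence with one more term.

qznqznzzqznqnzzqnqznqznzzqznqnzzqn

Replace each of the 14 characters of zzqznqnzzqznqn in place — qzn qzn zz qzn qn zz qn qzn qzn zz qzn qn zz qn — and concatenate.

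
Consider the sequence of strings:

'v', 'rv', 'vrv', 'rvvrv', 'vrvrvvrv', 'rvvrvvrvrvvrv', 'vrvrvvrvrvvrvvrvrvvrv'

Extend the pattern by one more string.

From term 3 onward, concatenate the second-to-last term with the last: v·rv = vrv, rv·vrv = rvvrv, …
So term 8 is rvvrvvrvrvvrv·vrvrvvrvrvvrvvrvrvvrv.

rvvrvvrvrvvrvvrvrvvrvrvvrvvrvrvvrv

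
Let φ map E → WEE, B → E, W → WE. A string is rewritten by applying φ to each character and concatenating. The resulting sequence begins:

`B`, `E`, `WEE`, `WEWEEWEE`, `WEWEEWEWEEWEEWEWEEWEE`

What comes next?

φ(WEWEEWEWEEWEEWEWEEWEE) expands symbol-by-symbol to WE WEE WE WEE WEE WE WEE WE WEE WEE WE WEE WEE WE WEE WE WEE WEE WE WEE WEE; joining the 21 pieces gives the next term.

WEWEEWEWEEWEEWEWEEWEWEEWEEWEWEEWEEWEWEEWEWEEWEEWEWEEWEE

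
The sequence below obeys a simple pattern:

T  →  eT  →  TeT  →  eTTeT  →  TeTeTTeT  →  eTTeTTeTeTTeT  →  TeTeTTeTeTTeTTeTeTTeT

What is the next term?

This is a Fibonacci-style word recurrence s(k) = s(k−2)·s(k−1): e.g. T·eT = TeT.
The next term joins eTTeTTeTeTTeT and TeTeTTeTeTTeTTeTeTTeT.

eTTeTTeTeTTeTTeTeTTeTeTTeTTeTeTTeT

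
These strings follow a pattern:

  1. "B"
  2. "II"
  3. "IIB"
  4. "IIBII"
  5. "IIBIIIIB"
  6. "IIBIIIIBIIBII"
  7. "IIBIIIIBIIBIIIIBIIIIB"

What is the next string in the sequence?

IIBIIIIBIIBIIIIBIIIIBIIBIIIIBIIBII

From term 3 onward, concatenate the last term with the second-to-last: II·B = IIB, IIB·II = IIBII, …
Continuing: IIBIIIIBIIBIIIIBIIIIB · IIBIIIIBIIBII gives term 8.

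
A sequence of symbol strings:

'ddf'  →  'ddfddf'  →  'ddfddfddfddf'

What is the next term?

Every step duplicates the string.
Doubling ddfddfddfddf:

ddfddfddfddfddfddfddfddf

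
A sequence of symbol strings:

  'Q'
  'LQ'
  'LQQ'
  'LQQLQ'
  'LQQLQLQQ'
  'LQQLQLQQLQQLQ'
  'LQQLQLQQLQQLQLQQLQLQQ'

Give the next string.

From term 3 onward, concatenate the last term with the second-to-last: LQ·Q = LQQ, LQQ·LQ = LQQLQ, …
So term 8 is LQQLQLQQLQQLQLQQLQLQQ·LQQLQLQQLQQLQ.

LQQLQLQQLQQLQLQQLQLQQLQQLQLQQLQQLQ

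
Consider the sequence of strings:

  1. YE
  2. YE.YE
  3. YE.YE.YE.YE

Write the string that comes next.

Every step duplicates the string with '.' between the halves.
Doubling YE.YE.YE.YE with '.' between the halves:

YE.YE.YE.YE.YE.YE.YE.YE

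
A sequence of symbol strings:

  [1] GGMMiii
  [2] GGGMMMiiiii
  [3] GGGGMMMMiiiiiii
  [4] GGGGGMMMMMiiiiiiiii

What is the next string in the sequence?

Each string has the form G^{n} M^{n} i^{2n-1}, where the shown terms are n = 2, 3, 4, 5.
At n = 6 the blocks have lengths 6, 6, 11.

GGGGGGMMMMMMiiiiiiiiiii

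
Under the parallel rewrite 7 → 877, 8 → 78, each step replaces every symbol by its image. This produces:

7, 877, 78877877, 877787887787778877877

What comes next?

7887787787778877787887787778877877877787887787778877877

φ(877787887787778877877) expands symbol-by-symbol to 78 877 877 877 78 877 78 78 877 877 78 877 877 877 78 78 877 877 78 877 877; joining the 21 pieces gives the next term.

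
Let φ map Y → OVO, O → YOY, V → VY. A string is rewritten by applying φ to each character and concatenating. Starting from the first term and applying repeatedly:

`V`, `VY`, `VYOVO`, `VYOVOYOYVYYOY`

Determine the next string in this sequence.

φ(VYOVOYOYVYYOY) expands symbol-by-symbol to VY OVO YOY VY YOY OVO YOY OVO VY OVO OVO YOY OVO; joining the 13 pieces gives the next term.

VYOVOYOYVYYOYOVOYOYOVOVYOVOOVOYOYOVO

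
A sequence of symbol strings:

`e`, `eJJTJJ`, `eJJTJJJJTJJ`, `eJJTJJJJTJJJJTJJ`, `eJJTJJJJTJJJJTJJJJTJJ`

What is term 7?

eJJTJJJJTJJJJTJJJJTJJJJTJJJJTJJ

Every step adds JJTJJ to the end: s(k+1) = s(k)·JJTJJ.
From eJJTJJJJTJJJJTJJJJTJJ, 2 further steps: eJJTJJJJTJJJJTJJJJTJJ → eJJTJJJJTJJJJTJJJJTJJJJTJJ → (answer).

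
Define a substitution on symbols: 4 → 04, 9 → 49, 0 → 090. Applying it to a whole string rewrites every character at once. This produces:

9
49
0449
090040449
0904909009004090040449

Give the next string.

0904909004490904909009049090090040904909009004090040449

φ(0904909009004090040449) expands symbol-by-symbol to 090 49 090 04 49 090 49 090 090 49 090 090 04 090 49 090 090 04 090 04 04 49; joining the 22 pieces gives the next term.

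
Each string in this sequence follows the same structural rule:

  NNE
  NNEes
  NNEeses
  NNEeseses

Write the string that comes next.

The strings grow by a fixed suffix es each time.
Applying this once more to NNEeseses:

NNEeseseses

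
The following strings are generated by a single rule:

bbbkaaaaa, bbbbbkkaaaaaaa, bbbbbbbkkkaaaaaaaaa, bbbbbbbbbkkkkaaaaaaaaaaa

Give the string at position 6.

bbbbbbbbbbbbbkkkkkkaaaaaaaaaaaaaaa

Each string has the form b^{2n-1} k^{n-1} a^{2n+1}, where the shown terms are n = 2, 3, 4, 5.
Setting n = 7 gives 13, 6, 15 characters in each block.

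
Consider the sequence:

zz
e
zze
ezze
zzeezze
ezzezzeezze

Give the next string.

zzeezzeezzezzeezze

This is a Fibonacci-style word recurrence s(k) = s(k−2)·s(k−1): e.g. zz·e = zze.
Continuing: zzeezze · ezzezzeezze gives term 7.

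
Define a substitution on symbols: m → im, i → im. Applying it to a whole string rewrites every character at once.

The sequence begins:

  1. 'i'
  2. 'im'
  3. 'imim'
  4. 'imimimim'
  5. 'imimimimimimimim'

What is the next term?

imimimimimimimimimimimimimimimim

Applying the rule to each of the 16 symbols of imimimimimimimim gives the pieces im im im im im im im im im im im im im im im im, which concatenate to the answer.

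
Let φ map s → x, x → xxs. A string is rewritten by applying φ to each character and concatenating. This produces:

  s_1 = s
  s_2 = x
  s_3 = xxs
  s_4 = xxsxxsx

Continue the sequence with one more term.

Apply φ to xxsxxsx symbol by symbol: x→xxs, x→xxs, s→x, x→xxs, x→xxs, s→x, x→xxs; joined: xxs xxs x xxs xxs x xxs.

xxsxxsxxxsxxsxxxs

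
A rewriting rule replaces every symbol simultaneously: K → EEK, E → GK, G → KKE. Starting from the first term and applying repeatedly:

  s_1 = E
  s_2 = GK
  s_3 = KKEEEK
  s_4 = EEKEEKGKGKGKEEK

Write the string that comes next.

Rewriting the 15 symbols of EEKEEKGKGKGKEEK one by one yields GK GK EEK GK GK EEK KKE EEK KKE EEK KKE EEK GK GK EEK; concatenated:

GKGKEEKGKGKEEKKKEEEKKKEEEKKKEEEKGKGKEEK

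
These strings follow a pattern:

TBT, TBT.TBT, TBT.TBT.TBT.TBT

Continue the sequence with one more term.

Every step duplicates the string with '.' between the halves.
One more doubling of TBT.TBT.TBT.TBT gives the answer.

TBT.TBT.TBT.TBT.TBT.TBT.TBT.TBT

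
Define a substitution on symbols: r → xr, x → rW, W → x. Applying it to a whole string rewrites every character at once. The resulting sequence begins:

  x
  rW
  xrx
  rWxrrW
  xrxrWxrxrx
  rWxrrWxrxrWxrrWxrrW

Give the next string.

xrxrWxrxrxrWxrrWxrxrWxrxrxrWxrxrx

Applying the rule to each of the 19 symbols of rWxrrWxrxrWxrrWxrrW gives the pieces xr x rW xr xr x rW xr rW xr x rW xr xr x rW xr xr x, which concatenate to the answer.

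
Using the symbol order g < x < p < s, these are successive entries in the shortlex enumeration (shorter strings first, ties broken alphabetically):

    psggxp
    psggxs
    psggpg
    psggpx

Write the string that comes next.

psggpp

The successor of psggpx increments the rightmost position that isn't already s and resets every position after it to g.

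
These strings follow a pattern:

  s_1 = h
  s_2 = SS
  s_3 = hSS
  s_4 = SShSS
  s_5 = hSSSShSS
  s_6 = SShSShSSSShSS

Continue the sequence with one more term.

hSSSShSSSShSShSSSShSS

From term 3 onward, concatenate the second-to-last term with the last: h·SS = hSS, SS·hSS = SShSS, …
Continuing: hSSSShSS · SShSShSSSShSS gives term 7.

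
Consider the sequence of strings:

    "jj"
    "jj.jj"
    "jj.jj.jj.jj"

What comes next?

s(k+1) = s(k)·.·s(k) — each term doubles the last with '.' between the halves.
Doubling jj.jj.jj.jj with '.' between the halves:

jj.jj.jj.jj.jj.jj.jj.jj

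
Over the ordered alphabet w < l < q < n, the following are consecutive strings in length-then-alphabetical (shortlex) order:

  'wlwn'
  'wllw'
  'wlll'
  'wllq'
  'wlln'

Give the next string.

Treat wlln as a base-4 numeral over the given alphabet and add one, carrying through any trailing n's.

wlqw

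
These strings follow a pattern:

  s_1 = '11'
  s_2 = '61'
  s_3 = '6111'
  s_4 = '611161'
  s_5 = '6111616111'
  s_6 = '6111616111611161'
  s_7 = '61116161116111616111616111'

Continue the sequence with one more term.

611161611161116161116161116111616111611161

Each term (from the third on) is the previous term followed by the one before it: term 3 = 61·11 = 6111.
The next term joins 61116161116111616111616111 and 6111616111611161.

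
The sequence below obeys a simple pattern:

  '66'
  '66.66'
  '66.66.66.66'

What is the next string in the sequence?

s(k+1) = s(k)·.·s(k) — each term doubles the last with '.' between the halves.
So the next term is two copies of 66.66.66.66 with '.' between the halves.

66.66.66.66.66.66.66.66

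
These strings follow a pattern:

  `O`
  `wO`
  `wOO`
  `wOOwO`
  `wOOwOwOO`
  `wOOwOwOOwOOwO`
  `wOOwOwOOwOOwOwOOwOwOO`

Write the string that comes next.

wOOwOwOOwOOwOwOOwOwOOwOOwOwOOwOOwO

From term 3 onward, concatenate the last term with the second-to-last: wO·O = wOO, wOO·wO = wOOwO, …
So term 8 is wOOwOwOOwOOwOwOOwOwOO·wOOwOwOOwOOwO.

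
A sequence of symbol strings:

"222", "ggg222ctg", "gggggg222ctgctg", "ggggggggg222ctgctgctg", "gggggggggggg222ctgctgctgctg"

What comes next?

Each term wraps the previous one in ggg on the left and ctg on the right.
One more step from gggggggggggg222ctgctgctgctg gives the answer.

ggggggggggggggg222ctgctgctgctgctg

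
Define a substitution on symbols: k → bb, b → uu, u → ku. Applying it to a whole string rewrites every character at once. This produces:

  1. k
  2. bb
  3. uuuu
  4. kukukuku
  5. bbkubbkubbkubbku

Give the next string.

Applying the rule to each of the 16 symbols of bbkubbkubbkubbku gives the pieces uu uu bb ku uu uu bb ku uu uu bb ku uu uu bb ku, which concatenate to the answer.

uuuubbkuuuuubbkuuuuubbkuuuuubbku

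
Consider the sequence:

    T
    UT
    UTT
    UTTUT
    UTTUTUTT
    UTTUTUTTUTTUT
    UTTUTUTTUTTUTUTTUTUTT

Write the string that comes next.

From term 3 onward, concatenate the last term with the second-to-last: UT·T = UTT, UTT·UT = UTTUT, …
The next term joins UTTUTUTTUTTUTUTTUTUTT and UTTUTUTTUTTUT.

UTTUTUTTUTTUTUTTUTUTTUTTUTUTTUTTUT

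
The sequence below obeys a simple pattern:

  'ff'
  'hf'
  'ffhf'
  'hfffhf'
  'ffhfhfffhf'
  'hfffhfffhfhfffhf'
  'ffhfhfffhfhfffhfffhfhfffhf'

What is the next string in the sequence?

This is a Fibonacci-style word recurrence s(k) = s(k−2)·s(k−1): e.g. ff·hf = ffhf.
The next term joins hfffhfffhfhfffhf and ffhfhfffhfhfffhfffhfhfffhf.

hfffhfffhfhfffhfffhfhfffhfhfffhfffhfhfffhf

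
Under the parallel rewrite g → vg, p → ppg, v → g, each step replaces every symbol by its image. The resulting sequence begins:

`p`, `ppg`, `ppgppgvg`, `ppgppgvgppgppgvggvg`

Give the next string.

ppgppgvgppgppgvggvgppgppgvgppgppgvggvgvggvg

Applying the rule to each of the 19 symbols of ppgppgvgppgppgvggvg gives the pieces ppg ppg vg ppg ppg vg g vg ppg ppg vg ppg ppg vg g vg vg g vg, which concatenate to the answer.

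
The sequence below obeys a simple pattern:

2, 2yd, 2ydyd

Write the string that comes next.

The strings grow by a fixed suffix yd each time.
So the next term is 2ydyd·yd.

2ydydyd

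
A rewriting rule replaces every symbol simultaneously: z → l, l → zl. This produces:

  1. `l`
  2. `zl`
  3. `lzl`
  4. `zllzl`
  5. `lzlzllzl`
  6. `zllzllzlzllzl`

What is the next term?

lzlzllzlzllzllzlzllzl

φ(zllzllzlzllzl) expands symbol-by-symbol to l zl zl l zl zl l zl l zl zl l zl; joining the 13 pieces gives the next term.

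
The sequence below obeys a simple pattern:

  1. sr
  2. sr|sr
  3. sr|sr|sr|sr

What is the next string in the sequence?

Every step duplicates the string with '|' between the halves.
So the next term is two copies of sr|sr|sr|sr with '|' between the halves.

sr|sr|sr|sr|sr|sr|sr|sr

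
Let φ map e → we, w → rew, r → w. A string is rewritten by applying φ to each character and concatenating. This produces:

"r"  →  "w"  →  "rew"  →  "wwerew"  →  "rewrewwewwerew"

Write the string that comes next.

wwerewwwerewrewwerewrewwewwerew

Replace each of the 14 characters of rewrewwewwerew in place — w we rew w we rew rew we rew rew we w we rew — and concatenate.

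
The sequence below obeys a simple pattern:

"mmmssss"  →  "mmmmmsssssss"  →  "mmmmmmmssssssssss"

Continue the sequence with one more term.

Each string has the form m^{2n+1} s^{3n+1} (n = 1, 2, …).
For the next term, n = 4, so the run lengths are 9, 13.

mmmmmmmmmsssssssssssss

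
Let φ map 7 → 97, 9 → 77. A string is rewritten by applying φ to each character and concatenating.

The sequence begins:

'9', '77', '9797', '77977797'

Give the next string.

9797779797977797

Expanding 77977797: 7→97, 7→97, 9→77, 7→97, 7→97, 7→97, 9→77, 7→97. Concatenated: 97 97 77 97 97 97 77 97.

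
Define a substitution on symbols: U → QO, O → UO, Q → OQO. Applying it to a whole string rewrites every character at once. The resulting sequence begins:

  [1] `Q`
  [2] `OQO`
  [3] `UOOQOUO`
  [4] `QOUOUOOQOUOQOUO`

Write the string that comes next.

Rewriting the 15 symbols of QOUOUOOQOUOQOUO one by one yields OQO UO QO UO QO UO UO OQO UO QO UO OQO UO QO UO; concatenated:

OQOUOQOUOQOUOUOOQOUOQOUOOQOUOQOUO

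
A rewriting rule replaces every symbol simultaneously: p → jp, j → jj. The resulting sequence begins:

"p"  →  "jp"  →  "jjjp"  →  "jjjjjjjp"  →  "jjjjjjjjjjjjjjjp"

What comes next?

Rewriting the 16 symbols of jjjjjjjjjjjjjjjp one by one yields jj jj jj jj jj jj jj jj jj jj jj jj jj jj jj jp; concatenated:

jjjjjjjjjjjjjjjjjjjjjjjjjjjjjjjp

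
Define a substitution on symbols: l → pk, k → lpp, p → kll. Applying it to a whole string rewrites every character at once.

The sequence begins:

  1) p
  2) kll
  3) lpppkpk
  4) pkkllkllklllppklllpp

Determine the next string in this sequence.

klllpplpppkpklpppkpklpppkpkpkkllklllpppkpkpkkllkll

Replace each of the 20 characters of pkkllkllklllppklllpp in place — kll lpp lpp pk pk lpp pk pk lpp pk pk pk kll kll lpp pk pk pk kll kll — and concatenate.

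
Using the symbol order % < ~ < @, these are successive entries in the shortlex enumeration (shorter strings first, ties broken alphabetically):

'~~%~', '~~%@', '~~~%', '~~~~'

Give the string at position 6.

Advancing 2 positions from ~~~~ through ~~~~ → ~~~@ reaches term 6.

~~@%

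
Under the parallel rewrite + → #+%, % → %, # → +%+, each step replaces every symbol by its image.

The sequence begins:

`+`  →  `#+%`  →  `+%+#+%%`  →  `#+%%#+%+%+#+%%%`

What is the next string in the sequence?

Rewriting the 15 symbols of #+%%#+%+%+#+%%% one by one yields +%+ #+% % % +%+ #+% % #+% % #+% +%+ #+% % % %; concatenated:

+%+#+%%%+%+#+%%#+%%#+%+%+#+%%%%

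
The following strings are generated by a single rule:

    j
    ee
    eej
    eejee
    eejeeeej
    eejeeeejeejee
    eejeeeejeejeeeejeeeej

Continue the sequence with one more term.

Each term (from the third on) is the previous term followed by the one before it: term 3 = ee·j = eej.
The next term joins eejeeeejeejeeeejeeeej and eejeeeejeejee.

eejeeeejeejeeeejeeeejeejeeeejeejee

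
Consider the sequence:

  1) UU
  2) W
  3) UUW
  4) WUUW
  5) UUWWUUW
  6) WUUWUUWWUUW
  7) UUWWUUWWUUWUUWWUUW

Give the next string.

WUUWUUWWUUWUUWWUUWWUUWUUWWUUW

Each term (from the third on) is the two preceding terms concatenated in order: term 3 = UU·W = UUW.
The next term joins WUUWUUWWUUW and UUWWUUWWUUWUUWWUUW.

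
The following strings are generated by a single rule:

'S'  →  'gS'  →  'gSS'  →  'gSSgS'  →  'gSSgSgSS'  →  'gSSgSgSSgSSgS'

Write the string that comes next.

gSSgSgSSgSSgSgSSgSgSS

From term 3 onward, concatenate the last term with the second-to-last: gS·S = gSS, gSS·gS = gSSgS, …
Continuing: gSSgSgSSgSSgS · gSSgSgSS gives term 7.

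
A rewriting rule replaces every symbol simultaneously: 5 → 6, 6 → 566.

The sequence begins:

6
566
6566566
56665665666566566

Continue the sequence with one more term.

φ(56665665666566566) expands symbol-by-symbol to 6 566 566 566 6 566 566 6 566 566 566 6 566 566 6 566 566; joining the 17 pieces gives the next term.

65665665666566566656656656665665666566566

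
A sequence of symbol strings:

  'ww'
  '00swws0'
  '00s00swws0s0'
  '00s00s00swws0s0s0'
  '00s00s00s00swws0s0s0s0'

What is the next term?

Every step adds 00s to the front and s0 to the end of the previous string.
Applying this once more to 00s00s00s00swws0s0s0s0:

00s00s00s00s00swws0s0s0s0s0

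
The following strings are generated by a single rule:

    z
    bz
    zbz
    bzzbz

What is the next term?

zbzbzzbz

Each term (from the third on) is the two preceding terms concatenated in order: term 3 = z·bz = zbz.
Continuing: zbz · bzzbz gives term 5.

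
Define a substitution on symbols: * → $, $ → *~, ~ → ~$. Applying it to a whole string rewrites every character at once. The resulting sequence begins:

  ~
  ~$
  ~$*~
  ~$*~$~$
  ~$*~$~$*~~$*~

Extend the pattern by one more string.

Rewriting the 13 symbols of ~$*~$~$*~~$*~ one by one yields ~$ *~ $ ~$ *~ ~$ *~ $ ~$ ~$ *~ $ ~$; concatenated:

~$*~$~$*~~$*~$~$~$*~$~$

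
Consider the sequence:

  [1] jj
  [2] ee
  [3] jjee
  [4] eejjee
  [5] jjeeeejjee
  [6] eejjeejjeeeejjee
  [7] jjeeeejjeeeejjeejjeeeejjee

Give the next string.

eejjeejjeeeejjeejjeeeejjeeeejjeejjeeeejjee

Each term (from the third on) is the two preceding terms concatenated in order: term 3 = jj·ee = jjee.
Continuing: eejjeejjeeeejjee · jjeeeejjeeeejjeejjeeeejjee gives term 8.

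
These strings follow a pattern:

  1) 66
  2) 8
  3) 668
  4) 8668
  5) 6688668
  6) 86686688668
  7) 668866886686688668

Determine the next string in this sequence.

86686688668668866886686688668

From term 3 onward, concatenate the second-to-last term with the last: 66·8 = 668, 8·668 = 8668, …
The next term joins 86686688668 and 668866886686688668.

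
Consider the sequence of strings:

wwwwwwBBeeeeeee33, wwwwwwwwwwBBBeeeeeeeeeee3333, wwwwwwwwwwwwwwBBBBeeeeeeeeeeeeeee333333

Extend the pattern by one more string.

The n-th term is 4n+2 w's then n+1 B's then 4n+3 e's then 2n 3's (n = 1, 2, …).
Setting n = 4 gives 18, 5, 19, 8 characters in each block.

wwwwwwwwwwwwwwwwwwBBBBBeeeeeeeeeeeeeeeeeee33333333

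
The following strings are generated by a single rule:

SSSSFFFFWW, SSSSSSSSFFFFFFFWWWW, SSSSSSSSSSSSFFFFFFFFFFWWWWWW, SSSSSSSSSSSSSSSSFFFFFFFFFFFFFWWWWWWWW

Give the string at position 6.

SSSSSSSSSSSSSSSSSSSSSSSSFFFFFFFFFFFFFFFFFFFWWWWWWWWWWWW

The n-th term is 4n S's then 3n+1 F's then 2n W's (n = 1, 2, …).
Setting n = 6 gives 24, 19, 12 characters in each block.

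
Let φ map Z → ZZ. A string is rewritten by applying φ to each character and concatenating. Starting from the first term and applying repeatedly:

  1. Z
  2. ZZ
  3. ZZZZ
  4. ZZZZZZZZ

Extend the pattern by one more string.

ZZZZZZZZZZZZZZZZ

Apply φ to ZZZZZZZZ symbol by symbol: Z→ZZ, Z→ZZ, Z→ZZ, Z→ZZ, Z→ZZ, Z→ZZ, Z→ZZ, Z→ZZ; joined: ZZ ZZ ZZ ZZ ZZ ZZ ZZ ZZ.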